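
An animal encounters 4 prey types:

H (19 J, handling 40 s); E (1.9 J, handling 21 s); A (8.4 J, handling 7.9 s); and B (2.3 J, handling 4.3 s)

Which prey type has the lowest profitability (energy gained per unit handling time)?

Profitability E/h (J/s): H = 19/40 = 0.475, E = 1.9/21 = 0.0905, A = 8.4/7.9 = 1.06, B = 2.3/4.3 = 0.535.
Ranked: A > B > H > E.

E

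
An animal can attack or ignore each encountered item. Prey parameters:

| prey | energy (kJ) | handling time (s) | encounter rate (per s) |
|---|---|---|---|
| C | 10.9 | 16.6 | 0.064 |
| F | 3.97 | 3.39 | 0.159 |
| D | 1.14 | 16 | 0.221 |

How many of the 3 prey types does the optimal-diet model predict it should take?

Rank by E/h (kJ/s): F 1.17, C 0.657, D 0.0712. Include each in turn until the next type's E/h falls below the running intake rate.
Rate on top 1: 0.4102. C: 0.657 > 0.4102 → include.
Rate on top 2: 0.5108. D: 0.0712 < 0.5108 → exclude; stop.
Optimal diet: F, C — 2 of 3 types.

2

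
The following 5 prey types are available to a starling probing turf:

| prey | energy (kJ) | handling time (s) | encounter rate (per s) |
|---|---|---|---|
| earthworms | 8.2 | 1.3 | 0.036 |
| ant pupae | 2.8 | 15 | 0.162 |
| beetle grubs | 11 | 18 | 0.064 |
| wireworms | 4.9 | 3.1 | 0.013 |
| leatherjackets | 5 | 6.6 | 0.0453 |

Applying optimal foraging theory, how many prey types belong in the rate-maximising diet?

Profitabilities (E/h, kJ/s): earthworms 6.31, wireworms 1.58, leatherjackets 0.758, beetle grubs 0.611, ant pupae 0.187. Add prey in this order while the next type's profitability exceeds the intake rate on those already taken.
Rate on top 1: 0.282. wireworms: 1.58 > 0.282 → include.
Rate on top 2: 0.3301. leatherjackets: 0.758 > 0.3301 → include.
Rate on top 3: 0.4223. beetle grubs: 0.611 > 0.4223 → include.
Rate on top 4: 0.508. ant pupae: 0.187 < 0.508 → exclude; stop.
Optimal diet: earthworms, wireworms, leatherjackets, beetle grubs — 4 of 5 types.

4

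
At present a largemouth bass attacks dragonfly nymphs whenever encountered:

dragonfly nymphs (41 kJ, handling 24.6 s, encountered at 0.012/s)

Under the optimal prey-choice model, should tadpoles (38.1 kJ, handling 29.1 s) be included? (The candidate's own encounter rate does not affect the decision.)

Yes

On dragonfly nymphs alone, R = ΣλE/(1+Σλh) = 0.492/1.295 = 0.3799 kJ/s.
tadpoles: E/h = 38.1/29.1 = 1.309 kJ/s.
1.309 > 0.3799, so adding tadpoles raises the average — include it.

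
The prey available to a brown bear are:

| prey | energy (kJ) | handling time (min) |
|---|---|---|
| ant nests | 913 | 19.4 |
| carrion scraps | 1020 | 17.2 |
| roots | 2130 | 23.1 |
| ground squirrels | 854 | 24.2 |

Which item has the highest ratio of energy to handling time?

roots

Profitability E/h (kJ/min): ant nests = 913/19.4 = 47.1, carrion scraps = 1020/17.2 = 59.3, roots = 2130/23.1 = 92.2, ground squirrels = 854/24.2 = 35.3.
Ranked: roots > carrion scraps > ant nests > ground squirrels.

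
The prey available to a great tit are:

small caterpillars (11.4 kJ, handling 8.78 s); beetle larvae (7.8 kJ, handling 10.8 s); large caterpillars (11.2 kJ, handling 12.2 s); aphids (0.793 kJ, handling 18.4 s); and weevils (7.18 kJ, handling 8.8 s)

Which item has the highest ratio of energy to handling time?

In descending order of E/h:
small caterpillars: 11.4/8.78 = 1.3 kJ/s
large caterpillars: 11.2/12.2 = 0.918 kJ/s
weevils: 7.18/8.8 = 0.816 kJ/s
beetle larvae: 7.8/10.8 = 0.722 kJ/s
aphids: 0.793/18.4 = 0.0431 kJ/s

small caterpillars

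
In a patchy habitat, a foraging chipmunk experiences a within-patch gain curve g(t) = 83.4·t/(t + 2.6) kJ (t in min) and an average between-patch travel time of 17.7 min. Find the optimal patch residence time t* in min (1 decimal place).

6.8 min

Optimal t* satisfies g'(t*) = g(t*)/(T + t*).
g'(t) = 83.4·2.6/(t + 2.6)². Setting 83.4·2.6/(t+2.6)² = 83.4t/[(t+2.6)(17.7+t)] gives 2.6(17.7+t) = t(t+2.6), so t² = 2.6×17.7 = 46.02.
t* = √46.02 = 6.784 min.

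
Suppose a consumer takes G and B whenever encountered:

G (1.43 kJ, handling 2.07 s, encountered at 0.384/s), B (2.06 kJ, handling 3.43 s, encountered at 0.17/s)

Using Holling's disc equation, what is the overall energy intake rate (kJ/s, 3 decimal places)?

0.378 kJ/s

R = (0.384×1.43 + 0.17×2.06) / (1 + 0.384×2.07 + 0.17×3.43) = 0.8993/2.378 = 0.3782 kJ/s.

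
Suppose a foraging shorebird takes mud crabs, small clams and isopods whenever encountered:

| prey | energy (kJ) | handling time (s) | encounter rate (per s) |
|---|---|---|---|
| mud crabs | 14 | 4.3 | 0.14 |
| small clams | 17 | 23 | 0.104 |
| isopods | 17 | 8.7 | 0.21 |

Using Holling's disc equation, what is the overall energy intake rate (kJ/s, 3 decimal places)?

R = Σλ_iE_i / (1 + Σλ_ih_i)
Numerator: 0.14×14 + 0.104×17 + 0.21×17 = 7.298
Denominator: 1 + 0.14×4.3 + 0.104×23 + 0.21×8.7 = 5.821
R = 7.298/5.821 = 1.254 kJ/s

1.254 kJ/s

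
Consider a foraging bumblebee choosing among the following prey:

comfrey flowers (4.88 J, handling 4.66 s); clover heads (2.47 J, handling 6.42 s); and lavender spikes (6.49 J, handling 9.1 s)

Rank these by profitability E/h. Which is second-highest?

lavender spikes

In descending order of E/h:
comfrey flowers: 4.88/4.66 = 1.05 J/s
lavender spikes: 6.49/9.1 = 0.713 J/s
clover heads: 2.47/6.42 = 0.385 J/s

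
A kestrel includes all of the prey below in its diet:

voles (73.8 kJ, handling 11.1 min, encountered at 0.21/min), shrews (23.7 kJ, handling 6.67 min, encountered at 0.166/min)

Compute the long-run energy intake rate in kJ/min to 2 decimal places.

4.38 kJ/min

R = (0.21×73.8 + 0.166×23.7) / (1 + 0.21×11.1 + 0.166×6.67) = 19.43/4.438 = 4.378 kJ/min.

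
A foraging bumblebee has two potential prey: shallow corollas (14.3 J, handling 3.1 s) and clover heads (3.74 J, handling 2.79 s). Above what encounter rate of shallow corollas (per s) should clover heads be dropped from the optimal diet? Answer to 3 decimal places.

Drop clover heads once their profitability E₂/h₂ falls below the rate achievable on shallow corollas alone: E₂/h₂ = λE₁/(1 + λh₁).
Solve for λ: λE₁h₂ = E₂(1 + λh₁) → λ(E₁h₂ − E₂h₁) = E₂ → λ = E₂/(E₁h₂ − E₂h₁).
λ = 3.74/(14.3×2.79 − 3.74×3.1) = 3.74/28.3 = 0.1321 per s.

0.132 per s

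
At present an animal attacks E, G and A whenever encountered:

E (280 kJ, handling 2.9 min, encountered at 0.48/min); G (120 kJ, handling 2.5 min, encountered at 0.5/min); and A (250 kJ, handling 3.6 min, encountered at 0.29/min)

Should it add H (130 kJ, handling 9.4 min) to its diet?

No

On E, G and A alone, R = ΣλE/(1+Σλh) = 266.9/4.686 = 56.96 kJ/min.
Profitability of H: 130/9.4 = 13.83 kJ/min.
Since 13.83 < R, time spent handling H is better spent searching.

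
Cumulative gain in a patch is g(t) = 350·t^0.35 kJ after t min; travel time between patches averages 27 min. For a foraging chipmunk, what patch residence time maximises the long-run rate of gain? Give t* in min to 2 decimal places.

Maximise g(t)/(T+t): set derivative to zero → g'(t)(T+t) = g(t).
g'(t) = 0.35·350·t^-0.65. Setting 0.35·350·t^-0.65 = 350·t^0.35/(27+t) gives 0.35(27+t) = t, so 0.65·t = 0.35×27.
t* = 0.35×27/0.65 = 14.54 min.

14.54 min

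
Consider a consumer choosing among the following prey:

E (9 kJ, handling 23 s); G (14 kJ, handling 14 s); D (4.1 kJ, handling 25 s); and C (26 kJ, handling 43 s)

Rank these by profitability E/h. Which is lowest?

D

In descending order of E/h:
G: 14/14 = 1 kJ/s
C: 26/43 = 0.605 kJ/s
E: 9/23 = 0.391 kJ/s
D: 4.1/25 = 0.164 kJ/s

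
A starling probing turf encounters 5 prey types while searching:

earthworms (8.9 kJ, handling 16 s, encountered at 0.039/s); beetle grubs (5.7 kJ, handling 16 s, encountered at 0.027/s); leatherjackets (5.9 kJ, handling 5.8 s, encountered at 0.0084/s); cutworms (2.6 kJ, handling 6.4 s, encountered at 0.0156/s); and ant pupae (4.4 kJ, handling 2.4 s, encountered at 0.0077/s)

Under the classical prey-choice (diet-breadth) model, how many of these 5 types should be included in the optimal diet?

E/h in descending order: ant pupae 1.83, leatherjackets 1.02, earthworms 0.556, cutworms 0.406, beetle grubs 0.356 kJ/s. The optimal diet is the largest prefix of this list for which every included type satisfies E_i/h_i > R on the types above it.
Rate on top 1: 0.03327. leatherjackets: 1.02 > 0.03327 → include.
Rate on top 2: 0.07819. earthworms: 0.556 > 0.07819 → include.
Rate on top 3: 0.2546. cutworms: 0.406 > 0.2546 → include.
Rate on top 4: 0.263. beetle grubs: 0.356 > 0.263 → include.
Optimal diet: ant pupae, leatherjackets, earthworms, cutworms, beetle grubs — 5 of 5 types.

5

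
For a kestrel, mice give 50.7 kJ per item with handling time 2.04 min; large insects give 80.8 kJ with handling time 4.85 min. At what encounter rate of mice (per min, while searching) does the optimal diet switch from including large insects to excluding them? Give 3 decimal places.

0.997 per min

Drop large insects once their profitability E₂/h₂ falls below the rate achievable on mice alone: E₂/h₂ = λE₁/(1 + λh₁).
Solve for λ: λE₁h₂ = E₂(1 + λh₁) → λ(E₁h₂ − E₂h₁) = E₂ → λ = E₂/(E₁h₂ − E₂h₁).
λ = 80.8/(50.7×4.85 − 80.8×2.04) = 80.8/81.06 = 0.9968 per min.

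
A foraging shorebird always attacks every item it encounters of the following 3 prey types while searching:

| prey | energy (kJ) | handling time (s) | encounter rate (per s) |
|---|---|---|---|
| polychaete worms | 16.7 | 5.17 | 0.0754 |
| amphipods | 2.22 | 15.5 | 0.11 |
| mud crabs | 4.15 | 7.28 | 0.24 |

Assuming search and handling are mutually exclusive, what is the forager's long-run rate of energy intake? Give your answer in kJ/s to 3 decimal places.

R = (0.0754×16.7 + 0.11×2.22 + 0.24×4.15) / (1 + 0.0754×5.17 + 0.11×15.5 + 0.24×7.28) = 2.499/4.842 = 0.5162 kJ/s.

0.516 kJ/s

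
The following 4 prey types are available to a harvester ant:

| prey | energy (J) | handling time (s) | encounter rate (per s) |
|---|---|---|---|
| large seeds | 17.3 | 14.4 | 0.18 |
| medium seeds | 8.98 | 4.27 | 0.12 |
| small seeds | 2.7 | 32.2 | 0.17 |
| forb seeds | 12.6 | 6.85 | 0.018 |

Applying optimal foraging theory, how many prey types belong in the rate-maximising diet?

3

Profitabilities (E/h, J/s): medium seeds 2.1, forb seeds 1.84, large seeds 1.2, small seeds 0.0839. Add prey in this order while the next type's profitability exceeds the intake rate on those already taken.
Rate on top 1: 0.7125. forb seeds: 1.84 > 0.7125 → include.
Rate on top 2: 0.7975. large seeds: 1.2 > 0.7975 → include.
Rate on top 3: 1.045. small seeds: 0.0839 < 1.045 → exclude; stop.
Optimal diet: medium seeds, forb seeds, large seeds — 3 of 4 types.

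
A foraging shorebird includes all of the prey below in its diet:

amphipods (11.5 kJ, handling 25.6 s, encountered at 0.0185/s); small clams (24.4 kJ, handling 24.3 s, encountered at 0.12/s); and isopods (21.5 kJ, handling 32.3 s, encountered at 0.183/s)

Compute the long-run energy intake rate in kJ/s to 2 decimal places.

R = Σλ_iE_i / (1 + Σλ_ih_i)
Numerator: 0.0185×11.5 + 0.12×24.4 + 0.183×21.5 = 7.075
Denominator: 1 + 0.0185×25.6 + 0.12×24.3 + 0.183×32.3 = 10.3
R = 7.075/10.3 = 0.6869 kJ/s

0.69 kJ/s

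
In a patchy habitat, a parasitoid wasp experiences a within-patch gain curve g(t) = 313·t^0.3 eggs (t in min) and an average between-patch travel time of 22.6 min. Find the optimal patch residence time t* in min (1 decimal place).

9.7 min

Maximise g(t)/(T+t): set derivative to zero → g'(t)(T+t) = g(t).
g'(t) = 0.3·313·t^-0.7. Setting 0.3·313·t^-0.7 = 313·t^0.3/(22.6+t) gives 0.3(22.6+t) = t, so 0.70·t = 0.3×22.6.
t* = 0.3×22.6/0.70 = 9.686 min.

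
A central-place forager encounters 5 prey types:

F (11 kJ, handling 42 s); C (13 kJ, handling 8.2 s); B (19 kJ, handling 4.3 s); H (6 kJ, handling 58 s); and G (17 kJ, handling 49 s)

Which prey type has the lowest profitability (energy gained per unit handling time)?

H

In descending order of E/h:
B: 19/4.3 = 4.42 kJ/s
C: 13/8.2 = 1.59 kJ/s
G: 17/49 = 0.347 kJ/s
F: 11/42 = 0.262 kJ/s
H: 6/58 = 0.103 kJ/s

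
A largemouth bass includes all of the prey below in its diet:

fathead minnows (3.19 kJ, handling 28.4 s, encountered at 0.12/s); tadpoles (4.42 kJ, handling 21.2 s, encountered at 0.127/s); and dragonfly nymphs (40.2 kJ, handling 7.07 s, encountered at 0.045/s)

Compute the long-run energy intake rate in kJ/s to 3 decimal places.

R = Σλ_iE_i / (1 + Σλ_ih_i)
Numerator: 0.12×3.19 + 0.127×4.42 + 0.045×40.2 = 2.753
Denominator: 1 + 0.12×28.4 + 0.127×21.2 + 0.045×7.07 = 7.419
R = 2.753/7.419 = 0.3711 kJ/s

0.371 kJ/s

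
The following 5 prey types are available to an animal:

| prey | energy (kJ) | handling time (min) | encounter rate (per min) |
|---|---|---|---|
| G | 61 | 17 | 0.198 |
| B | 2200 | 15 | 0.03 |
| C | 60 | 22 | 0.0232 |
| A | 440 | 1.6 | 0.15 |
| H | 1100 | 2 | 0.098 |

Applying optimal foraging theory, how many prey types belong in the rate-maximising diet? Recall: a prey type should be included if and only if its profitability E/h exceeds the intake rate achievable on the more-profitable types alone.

Rank by E/h (kJ/min): H 550, A 275, B 147, G 3.59, C 2.73. Include each in turn until the next type's E/h falls below the running intake rate.
Rate on top 1: 90.13. A: 275 > 90.13 → include.
Rate on top 2: 121. B: 147 > 121 → include.
Rate on top 3: 127.1. G: 3.59 < 127.1 → exclude; stop.
Optimal diet: H, A, B — 3 of 5 types.

3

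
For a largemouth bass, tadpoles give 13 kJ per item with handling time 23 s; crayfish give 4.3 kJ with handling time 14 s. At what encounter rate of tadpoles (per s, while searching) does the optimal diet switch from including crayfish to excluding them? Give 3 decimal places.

The zero-one rule: include crayfish iff E₂/h₂ > λE₁/(1+λh₁). Equality gives the switch point.
λE₁h₂ = E₂ + λE₂h₁ ⇒ λ = E₂/(E₁h₂ − E₂h₁) = 4.3/(182 − 98.9) = 0.05174 per s.

0.052 per s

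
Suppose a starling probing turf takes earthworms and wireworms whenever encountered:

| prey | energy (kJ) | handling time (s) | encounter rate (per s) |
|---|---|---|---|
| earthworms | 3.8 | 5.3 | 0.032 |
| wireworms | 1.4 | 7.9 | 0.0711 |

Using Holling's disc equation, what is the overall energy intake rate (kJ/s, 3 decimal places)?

Energy encountered per unit search time: 0.032×3.8 + 0.0711×1.4 = 0.2211 kJ/s.
Handling time per unit search time: 0.032×5.3 + 0.0711×7.9 = 0.7313.
Rate = 0.2211/(1 + 0.7313) = 0.1277 kJ/s.

0.128 kJ/s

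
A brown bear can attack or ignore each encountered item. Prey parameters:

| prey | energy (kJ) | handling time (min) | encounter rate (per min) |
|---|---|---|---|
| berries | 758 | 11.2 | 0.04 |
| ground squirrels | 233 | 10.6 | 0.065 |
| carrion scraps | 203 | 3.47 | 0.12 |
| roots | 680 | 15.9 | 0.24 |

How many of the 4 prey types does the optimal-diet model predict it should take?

Profitabilities (E/h, kJ/min): berries 67.7, carrion scraps 58.5, roots 42.8, ground squirrels 22. Add prey in this order while the next type's profitability exceeds the intake rate on those already taken.
Rate on top 1: 20.94. carrion scraps: 58.5 > 20.94 → include.
Rate on top 2: 29.33. roots: 42.8 > 29.33 → include.
Rate on top 3: 38.36. ground squirrels: 22 < 38.36 → exclude; stop.
Optimal diet: berries, carrion scraps, roots — 3 of 4 types.

3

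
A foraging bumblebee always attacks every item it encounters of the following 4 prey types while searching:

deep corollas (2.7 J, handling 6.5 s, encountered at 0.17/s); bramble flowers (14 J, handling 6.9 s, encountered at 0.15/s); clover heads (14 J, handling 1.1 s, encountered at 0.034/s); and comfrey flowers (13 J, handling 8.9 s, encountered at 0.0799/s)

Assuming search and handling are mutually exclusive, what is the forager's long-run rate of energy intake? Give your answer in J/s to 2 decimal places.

1.05 J/s

R = Σλ_iE_i / (1 + Σλ_ih_i)
Numerator: 0.17×2.7 + 0.15×14 + 0.034×14 + 0.0799×13 = 4.074
Denominator: 1 + 0.17×6.5 + 0.15×6.9 + 0.034×1.1 + 0.0799×8.9 = 3.889
R = 4.074/3.889 = 1.048 J/s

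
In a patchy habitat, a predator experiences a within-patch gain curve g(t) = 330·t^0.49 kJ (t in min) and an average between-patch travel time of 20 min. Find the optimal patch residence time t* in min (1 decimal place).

19.2 min

By the marginal value theorem, leave when the instantaneous gain rate g'(t) equals the habitat-wide average g(t)/(T + t).
g'(t) = 0.49·330·t^-0.51. Setting 0.49·330·t^-0.51 = 330·t^0.49/(20+t) gives 0.49(20+t) = t, so 0.51·t = 0.49×20.
t* = 0.49×20/0.51 = 19.22 min.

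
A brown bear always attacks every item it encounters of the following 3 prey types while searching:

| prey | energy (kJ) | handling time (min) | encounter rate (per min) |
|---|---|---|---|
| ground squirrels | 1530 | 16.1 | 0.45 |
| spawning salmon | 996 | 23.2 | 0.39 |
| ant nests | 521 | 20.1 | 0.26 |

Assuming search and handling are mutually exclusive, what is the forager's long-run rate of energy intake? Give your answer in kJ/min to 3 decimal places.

53.839 kJ/min

Energy encountered per unit search time: 0.45×1530 + 0.39×996 + 0.26×521 = 1212 kJ/min.
Handling time per unit search time: 0.45×16.1 + 0.39×23.2 + 0.26×20.1 = 21.52.
Rate = 1212/(1 + 21.52) = 53.84 kJ/min.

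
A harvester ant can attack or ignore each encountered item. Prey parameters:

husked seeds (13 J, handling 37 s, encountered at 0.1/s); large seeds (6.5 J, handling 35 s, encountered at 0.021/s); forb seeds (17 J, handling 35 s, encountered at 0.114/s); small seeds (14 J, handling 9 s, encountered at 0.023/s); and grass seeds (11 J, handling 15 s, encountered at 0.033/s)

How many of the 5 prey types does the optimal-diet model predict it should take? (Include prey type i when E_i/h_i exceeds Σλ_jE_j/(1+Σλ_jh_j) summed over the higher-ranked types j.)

Rank by E/h (J/s): small seeds 1.56, grass seeds 0.733, forb seeds 0.486, husked seeds 0.351, large seeds 0.186. Include each in turn until the next type's E/h falls below the running intake rate.
Rate on top 1: 0.2668. grass seeds: 0.733 > 0.2668 → include.
Rate on top 2: 0.4025. forb seeds: 0.486 > 0.4025 → include.
Rate on top 3: 0.4608. husked seeds: 0.351 < 0.4608 → exclude; stop.
Optimal diet: small seeds, grass seeds, forb seeds — 3 of 5 types.

3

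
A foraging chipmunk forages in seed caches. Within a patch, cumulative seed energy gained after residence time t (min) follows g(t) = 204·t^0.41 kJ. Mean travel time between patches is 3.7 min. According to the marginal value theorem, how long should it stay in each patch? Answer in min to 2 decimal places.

2.57 min

Maximise g(t)/(T+t): set derivative to zero → g'(t)(T+t) = g(t).
g'(t) = 0.41·204·t^-0.59. Setting 0.41·204·t^-0.59 = 204·t^0.41/(3.7+t) gives 0.41(3.7+t) = t, so 0.59·t = 0.41×3.7.
t* = 0.41×3.7/0.59 = 2.571 min.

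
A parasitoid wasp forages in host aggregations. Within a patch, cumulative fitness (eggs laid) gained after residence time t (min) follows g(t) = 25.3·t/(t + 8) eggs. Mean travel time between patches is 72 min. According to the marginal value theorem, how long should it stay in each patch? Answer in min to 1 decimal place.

24.0 min

Optimal t* satisfies g'(t*) = g(t*)/(T + t*).
g'(t) = 25.3·8/(t + 8)². Setting 25.3·8/(t+8)² = 25.3t/[(t+8)(72+t)] gives 8(72+t) = t(t+8), so t² = 8×72 = 576.
t* = √576 = 24 min.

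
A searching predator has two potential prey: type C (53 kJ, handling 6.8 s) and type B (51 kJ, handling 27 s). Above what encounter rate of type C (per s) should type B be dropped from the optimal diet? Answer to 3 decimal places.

0.047 per s

At the threshold, the rate on type C alone equals the profitability of type B: λ·53/(1 + λ·6.8) = 51/27 = 1.889.
Rearranging, λ(53 − 1.889×6.8) = 1.889, so λ = 1.889/40.16 = 0.04704 per s.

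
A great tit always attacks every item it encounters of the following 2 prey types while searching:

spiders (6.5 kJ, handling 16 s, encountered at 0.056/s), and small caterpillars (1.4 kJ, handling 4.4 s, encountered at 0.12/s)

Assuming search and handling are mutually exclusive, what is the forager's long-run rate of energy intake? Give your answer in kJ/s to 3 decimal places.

R = Σλ_iE_i / (1 + Σλ_ih_i)
Numerator: 0.056×6.5 + 0.12×1.4 = 0.532
Denominator: 1 + 0.056×16 + 0.12×4.4 = 2.424
R = 0.532/2.424 = 0.2195 kJ/s

0.219 kJ/s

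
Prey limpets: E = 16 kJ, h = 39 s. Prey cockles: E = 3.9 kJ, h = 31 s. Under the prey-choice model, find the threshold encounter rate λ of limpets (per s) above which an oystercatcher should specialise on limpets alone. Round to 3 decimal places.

Drop cockles once their profitability E₂/h₂ falls below the rate achievable on limpets alone: E₂/h₂ = λE₁/(1 + λh₁).
Solve for λ: λE₁h₂ = E₂(1 + λh₁) → λ(E₁h₂ − E₂h₁) = E₂ → λ = E₂/(E₁h₂ − E₂h₁).
λ = 3.9/(16×31 − 3.9×39) = 3.9/343.9 = 0.01134 per s.

0.011 per s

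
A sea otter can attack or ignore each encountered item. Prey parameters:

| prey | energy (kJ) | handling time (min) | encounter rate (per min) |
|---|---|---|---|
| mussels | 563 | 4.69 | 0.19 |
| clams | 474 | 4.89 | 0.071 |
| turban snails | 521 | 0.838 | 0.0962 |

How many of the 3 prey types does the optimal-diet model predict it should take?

Profitabilities (E/h, kJ/min): turban snails 622, mussels 120, clams 96.9. Add prey in this order while the next type's profitability exceeds the intake rate on those already taken.
Rate on top 1: 46.38. mussels: 120 > 46.38 → include.
Rate on top 2: 79.67. clams: 96.9 > 79.67 → include.
Optimal diet: turban snails, mussels, clams — 3 of 3 types.

3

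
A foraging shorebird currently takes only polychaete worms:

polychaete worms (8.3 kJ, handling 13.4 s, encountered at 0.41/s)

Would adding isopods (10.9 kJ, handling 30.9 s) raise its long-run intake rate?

No

On polychaete worms alone, R = ΣλE/(1+Σλh) = 3.403/6.494 = 0.524 kJ/s.
Profitability of isopods: 10.9/30.9 = 0.3528 kJ/s.
Since 0.3528 < R, time spent handling isopods is better spent searching.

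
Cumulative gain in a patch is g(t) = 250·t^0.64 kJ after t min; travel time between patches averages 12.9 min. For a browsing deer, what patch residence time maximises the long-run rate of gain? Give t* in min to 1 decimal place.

22.9 min

By the marginal value theorem, leave when the instantaneous gain rate g'(t) equals the habitat-wide average g(t)/(T + t).
g'(t) = 0.64·250·t^-0.36. Setting 0.64·250·t^-0.36 = 250·t^0.64/(12.9+t) gives 0.64(12.9+t) = t, so 0.36·t = 0.64×12.9.
t* = 0.64×12.9/0.36 = 22.93 min.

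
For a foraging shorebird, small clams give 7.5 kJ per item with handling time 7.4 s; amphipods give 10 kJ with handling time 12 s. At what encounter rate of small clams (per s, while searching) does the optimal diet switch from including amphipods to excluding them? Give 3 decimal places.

Drop amphipods once their profitability E₂/h₂ falls below the rate achievable on small clams alone: E₂/h₂ = λE₁/(1 + λh₁).
Solve for λ: λE₁h₂ = E₂(1 + λh₁) → λ(E₁h₂ − E₂h₁) = E₂ → λ = E₂/(E₁h₂ − E₂h₁).
λ = 10/(7.5×12 − 10×7.4) = 10/16 = 0.625 per s.

0.625 per s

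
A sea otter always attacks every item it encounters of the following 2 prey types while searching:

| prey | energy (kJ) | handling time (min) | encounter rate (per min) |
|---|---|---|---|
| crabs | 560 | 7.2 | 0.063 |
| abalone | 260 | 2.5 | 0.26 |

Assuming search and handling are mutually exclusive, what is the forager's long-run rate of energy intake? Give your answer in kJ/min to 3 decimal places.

Energy encountered per unit search time: 0.063×560 + 0.26×260 = 102.9 kJ/min.
Handling time per unit search time: 0.063×7.2 + 0.26×2.5 = 1.104.
Rate = 102.9/(1 + 1.104) = 48.91 kJ/min.

48.907 kJ/min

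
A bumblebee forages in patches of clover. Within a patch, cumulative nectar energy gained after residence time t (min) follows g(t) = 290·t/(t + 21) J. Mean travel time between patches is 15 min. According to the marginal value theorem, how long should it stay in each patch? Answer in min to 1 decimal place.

17.7 min

Optimal t* satisfies g'(t*) = g(t*)/(T + t*).
g'(t) = 290·21/(t + 21)². Setting 290·21/(t+21)² = 290t/[(t+21)(15+t)] gives 21(15+t) = t(t+21), so t² = 21×15 = 315.
t* = √315 = 17.75 min.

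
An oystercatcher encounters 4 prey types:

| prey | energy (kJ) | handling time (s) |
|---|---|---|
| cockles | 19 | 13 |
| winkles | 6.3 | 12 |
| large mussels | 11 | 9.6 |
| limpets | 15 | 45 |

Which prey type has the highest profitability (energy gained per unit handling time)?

In descending order of E/h:
cockles: 19/13 = 1.46 kJ/s
large mussels: 11/9.6 = 1.15 kJ/s
winkles: 6.3/12 = 0.525 kJ/s
limpets: 15/45 = 0.333 kJ/s

cockles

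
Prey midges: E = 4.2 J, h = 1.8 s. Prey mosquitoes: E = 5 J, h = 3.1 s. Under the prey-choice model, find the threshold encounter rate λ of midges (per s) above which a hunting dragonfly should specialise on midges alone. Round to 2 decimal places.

1.24 per s

The zero-one rule: include mosquitoes iff E₂/h₂ > λE₁/(1+λh₁). Equality gives the switch point.
λE₁h₂ = E₂ + λE₂h₁ ⇒ λ = E₂/(E₁h₂ − E₂h₁) = 5/(13.02 − 9) = 1.244 per s.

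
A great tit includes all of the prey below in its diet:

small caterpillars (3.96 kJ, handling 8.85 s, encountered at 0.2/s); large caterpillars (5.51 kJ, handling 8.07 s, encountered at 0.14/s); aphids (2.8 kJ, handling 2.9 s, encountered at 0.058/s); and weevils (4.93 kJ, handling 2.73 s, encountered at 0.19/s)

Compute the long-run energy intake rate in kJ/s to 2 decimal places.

0.58 kJ/s

R = Σλ_iE_i / (1 + Σλ_ih_i)
Numerator: 0.2×3.96 + 0.14×5.51 + 0.058×2.8 + 0.19×4.93 = 2.663
Denominator: 1 + 0.2×8.85 + 0.14×8.07 + 0.058×2.9 + 0.19×2.73 = 4.587
R = 2.663/4.587 = 0.5805 kJ/s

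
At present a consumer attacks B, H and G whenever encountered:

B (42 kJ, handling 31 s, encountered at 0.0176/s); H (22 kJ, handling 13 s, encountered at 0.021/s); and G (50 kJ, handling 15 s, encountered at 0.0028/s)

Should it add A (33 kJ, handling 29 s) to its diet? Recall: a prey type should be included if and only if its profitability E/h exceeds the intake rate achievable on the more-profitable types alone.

Yes

Current rate: (0.0176×42 + 0.021×22 + 0.0028×50)/(1 + 0.0176×31 + 0.021×13 + 0.0028×15) = 0.7208 kJ/s.
A: E/h = 33/29 = 1.138 kJ/s.
Since 1.138 > R, including A increases the long-run rate.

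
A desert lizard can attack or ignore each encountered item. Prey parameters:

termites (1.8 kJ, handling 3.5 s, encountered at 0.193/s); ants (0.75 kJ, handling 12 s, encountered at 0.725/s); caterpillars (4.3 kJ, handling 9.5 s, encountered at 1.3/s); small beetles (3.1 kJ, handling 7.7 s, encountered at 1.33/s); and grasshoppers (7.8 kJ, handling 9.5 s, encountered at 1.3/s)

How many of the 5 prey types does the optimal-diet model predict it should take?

Rank by E/h (kJ/s): grasshoppers 0.821, termites 0.514, caterpillars 0.453, small beetles 0.403, ants 0.0625. Include each in turn until the next type's E/h falls below the running intake rate.
Rate on top 1: 0.7596. termites: 0.514 < 0.7596 → exclude; stop.
Optimal diet: grasshoppers — 1 of 5 types.

1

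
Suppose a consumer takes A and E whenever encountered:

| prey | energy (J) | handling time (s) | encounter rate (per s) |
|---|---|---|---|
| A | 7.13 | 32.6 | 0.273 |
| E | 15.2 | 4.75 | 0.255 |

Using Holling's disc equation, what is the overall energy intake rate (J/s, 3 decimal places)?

0.524 J/s

Energy encountered per unit search time: 0.273×7.13 + 0.255×15.2 = 5.822 J/s.
Handling time per unit search time: 0.273×32.6 + 0.255×4.75 = 10.11.
Rate = 5.822/(1 + 10.11) = 0.524 J/s.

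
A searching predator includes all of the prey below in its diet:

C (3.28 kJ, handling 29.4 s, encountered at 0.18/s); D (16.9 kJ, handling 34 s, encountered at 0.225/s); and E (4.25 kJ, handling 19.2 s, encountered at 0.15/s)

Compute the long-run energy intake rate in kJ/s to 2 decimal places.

0.30 kJ/s

R = (0.18×3.28 + 0.225×16.9 + 0.15×4.25) / (1 + 0.18×29.4 + 0.225×34 + 0.15×19.2) = 5.03/16.82 = 0.299 kJ/s.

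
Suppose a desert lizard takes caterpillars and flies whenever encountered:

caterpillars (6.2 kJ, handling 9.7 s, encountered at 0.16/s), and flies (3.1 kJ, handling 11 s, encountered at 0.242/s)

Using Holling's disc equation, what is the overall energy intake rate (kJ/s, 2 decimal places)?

0.33 kJ/s

R = Σλ_iE_i / (1 + Σλ_ih_i)
Numerator: 0.16×6.2 + 0.242×3.1 = 1.742
Denominator: 1 + 0.16×9.7 + 0.242×11 = 5.214
R = 1.742/5.214 = 0.3341 kJ/s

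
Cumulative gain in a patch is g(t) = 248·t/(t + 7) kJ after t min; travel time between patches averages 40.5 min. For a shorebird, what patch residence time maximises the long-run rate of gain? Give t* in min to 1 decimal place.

Maximise g(t)/(T+t): set derivative to zero → g'(t)(T+t) = g(t).
g'(t) = 248·7/(t + 7)². Setting 248·7/(t+7)² = 248t/[(t+7)(40.5+t)] gives 7(40.5+t) = t(t+7), so t² = 7×40.5 = 283.5.
t* = √283.5 = 16.84 min.

16.8 min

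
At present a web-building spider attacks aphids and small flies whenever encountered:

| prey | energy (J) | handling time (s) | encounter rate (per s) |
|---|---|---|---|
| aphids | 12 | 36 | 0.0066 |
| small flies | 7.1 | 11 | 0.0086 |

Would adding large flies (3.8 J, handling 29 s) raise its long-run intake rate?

On aphids and small flies alone, R = ΣλE/(1+Σλh) = 0.1403/1.332 = 0.1053 J/s.
Profitability of large flies: 3.8/29 = 0.131 J/s.
Since 0.131 > R, including large flies increases the long-run rate.

Yes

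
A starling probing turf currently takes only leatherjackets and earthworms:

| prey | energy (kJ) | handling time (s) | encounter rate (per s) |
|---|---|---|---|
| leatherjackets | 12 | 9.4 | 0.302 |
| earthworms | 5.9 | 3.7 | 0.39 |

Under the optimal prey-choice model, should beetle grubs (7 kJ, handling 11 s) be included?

Current rate: (0.302×12 + 0.39×5.9)/(1 + 0.302×9.4 + 0.39×3.7) = 1.122 kJ/s.
Profitability of beetle grubs: 7/11 = 0.6364 kJ/s.
0.6364 < 1.122, so adding beetle grubs would lower the average — exclude it.

No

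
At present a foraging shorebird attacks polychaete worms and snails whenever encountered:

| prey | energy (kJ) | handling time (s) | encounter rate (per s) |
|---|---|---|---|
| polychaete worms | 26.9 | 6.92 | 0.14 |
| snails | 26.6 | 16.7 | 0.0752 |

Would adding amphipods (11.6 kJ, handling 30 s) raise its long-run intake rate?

No

Intake rate on the current diet: R = (0.14×26.9 + 0.0752×26.6) / (1 + 0.14×6.92 + 0.0752×16.7) = 5.766/3.225 = 1.788 kJ/s.
Profitability of amphipods: 11.6/30 = 0.3867 kJ/s.
0.3867 < 1.788, so adding amphipods would lower the average — exclude it.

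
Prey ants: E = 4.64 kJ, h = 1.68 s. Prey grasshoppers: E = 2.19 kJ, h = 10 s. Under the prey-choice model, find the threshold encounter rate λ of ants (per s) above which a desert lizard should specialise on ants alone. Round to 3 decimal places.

0.051 per s

The zero-one rule: include grasshoppers iff E₂/h₂ > λE₁/(1+λh₁). Equality gives the switch point.
λE₁h₂ = E₂ + λE₂h₁ ⇒ λ = E₂/(E₁h₂ − E₂h₁) = 2.19/(46.4 − 3.679) = 0.05126 per s.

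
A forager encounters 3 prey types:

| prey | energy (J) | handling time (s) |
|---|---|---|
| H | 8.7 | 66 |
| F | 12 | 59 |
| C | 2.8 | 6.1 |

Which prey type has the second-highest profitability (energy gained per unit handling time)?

Profitability E/h (J/s): H = 8.7/66 = 0.132, F = 12/59 = 0.203, C = 2.8/6.1 = 0.459.
Ranked: C > F > H.

F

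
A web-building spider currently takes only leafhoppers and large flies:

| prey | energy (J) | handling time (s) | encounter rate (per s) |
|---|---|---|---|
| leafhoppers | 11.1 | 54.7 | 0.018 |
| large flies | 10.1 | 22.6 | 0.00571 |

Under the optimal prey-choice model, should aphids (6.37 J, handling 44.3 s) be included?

Yes

Intake rate on the current diet: R = (0.018×11.1 + 0.00571×10.1) / (1 + 0.018×54.7 + 0.00571×22.6) = 0.2575/2.114 = 0.1218 J/s.
aphids: E/h = 6.37/44.3 = 0.1438 J/s.
0.1438 > 0.1218, so adding aphids raises the average — include it.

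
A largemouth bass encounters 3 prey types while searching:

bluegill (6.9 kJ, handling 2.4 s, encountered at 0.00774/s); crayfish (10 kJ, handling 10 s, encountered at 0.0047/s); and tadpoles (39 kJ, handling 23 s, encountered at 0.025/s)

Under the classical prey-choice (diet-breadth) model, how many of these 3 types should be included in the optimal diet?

E/h in descending order: bluegill 2.88, tadpoles 1.7, crayfish 1 kJ/s. The optimal diet is the largest prefix of this list for which every included type satisfies E_i/h_i > R on the types above it.
Rate on top 1: 0.05243. tadpoles: 1.7 > 0.05243 → include.
Rate on top 2: 0.6453. crayfish: 1 > 0.6453 → include.
Optimal diet: bluegill, tadpoles, crayfish — 3 of 3 types.

3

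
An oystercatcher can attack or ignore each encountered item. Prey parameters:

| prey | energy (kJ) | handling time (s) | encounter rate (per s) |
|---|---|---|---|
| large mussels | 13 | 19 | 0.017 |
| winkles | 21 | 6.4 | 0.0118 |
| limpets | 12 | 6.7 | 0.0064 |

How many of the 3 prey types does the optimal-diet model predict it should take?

Profitabilities (E/h, kJ/s): winkles 3.28, limpets 1.79, large mussels 0.684. Add prey in this order while the next type's profitability exceeds the intake rate on those already taken.
Rate on top 1: 0.2304. limpets: 1.79 > 0.2304 → include.
Rate on top 2: 0.2902. large mussels: 0.684 > 0.2902 → include.
Optimal diet: winkles, limpets, large mussels — 3 of 3 types.

3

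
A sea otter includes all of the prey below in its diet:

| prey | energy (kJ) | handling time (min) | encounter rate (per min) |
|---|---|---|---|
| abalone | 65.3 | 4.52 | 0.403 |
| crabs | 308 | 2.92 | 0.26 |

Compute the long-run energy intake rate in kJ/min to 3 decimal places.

R = (0.403×65.3 + 0.26×308) / (1 + 0.403×4.52 + 0.26×2.92) = 106.4/3.581 = 29.71 kJ/min.

29.713 kJ/min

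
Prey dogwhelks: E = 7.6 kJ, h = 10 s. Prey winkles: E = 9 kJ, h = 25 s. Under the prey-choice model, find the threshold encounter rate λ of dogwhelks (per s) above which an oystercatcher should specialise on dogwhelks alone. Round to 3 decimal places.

At the threshold, the rate on dogwhelks alone equals the profitability of winkles: λ·7.6/(1 + λ·10) = 9/25 = 0.36.
Rearranging, λ(7.6 − 0.36×10) = 0.36, so λ = 0.36/4 = 0.09 per s.

0.090 per s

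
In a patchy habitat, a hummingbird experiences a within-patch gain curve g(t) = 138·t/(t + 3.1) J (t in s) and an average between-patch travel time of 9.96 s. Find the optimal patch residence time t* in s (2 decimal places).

Maximise g(t)/(T+t): set derivative to zero → g'(t)(T+t) = g(t).
g'(t) = 138·3.1/(t + 3.1)². Setting 138·3.1/(t+3.1)² = 138t/[(t+3.1)(9.96+t)] gives 3.1(9.96+t) = t(t+3.1), so t² = 3.1×9.96 = 30.88.
t* = √30.88 = 5.557 s.

5.56 s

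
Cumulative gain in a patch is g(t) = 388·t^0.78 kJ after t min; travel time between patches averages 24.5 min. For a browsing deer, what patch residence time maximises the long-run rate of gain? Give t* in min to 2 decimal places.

86.86 min

Optimal t* satisfies g'(t*) = g(t*)/(T + t*).
g'(t) = 0.78·388·t^-0.22. Setting 0.78·388·t^-0.22 = 388·t^0.78/(24.5+t) gives 0.78(24.5+t) = t, so 0.22·t = 0.78×24.5.
t* = 0.78×24.5/0.22 = 86.86 min.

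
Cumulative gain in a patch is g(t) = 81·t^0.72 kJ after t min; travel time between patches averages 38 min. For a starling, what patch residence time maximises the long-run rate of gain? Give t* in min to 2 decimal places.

Maximise g(t)/(T+t): set derivative to zero → g'(t)(T+t) = g(t).
g'(t) = 0.72·81·t^-0.28. Setting 0.72·81·t^-0.28 = 81·t^0.72/(38+t) gives 0.72(38+t) = t, so 0.28·t = 0.72×38.
t* = 0.72×38/0.28 = 97.71 min.

97.71 min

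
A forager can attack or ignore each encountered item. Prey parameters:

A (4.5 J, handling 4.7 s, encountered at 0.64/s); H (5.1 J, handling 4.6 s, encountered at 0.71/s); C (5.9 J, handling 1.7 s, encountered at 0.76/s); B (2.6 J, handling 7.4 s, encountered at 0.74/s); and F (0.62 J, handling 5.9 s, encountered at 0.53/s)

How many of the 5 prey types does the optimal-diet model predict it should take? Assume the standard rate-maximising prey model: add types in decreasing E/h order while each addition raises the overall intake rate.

E/h in descending order: C 3.47, H 1.11, A 0.957, B 0.351, F 0.105 J/s. The optimal diet is the largest prefix of this list for which every included type satisfies E_i/h_i > R on the types above it.
Rate on top 1: 1.956. H: 1.11 < 1.956 → exclude; stop.
Optimal diet: C — 1 of 5 types.

1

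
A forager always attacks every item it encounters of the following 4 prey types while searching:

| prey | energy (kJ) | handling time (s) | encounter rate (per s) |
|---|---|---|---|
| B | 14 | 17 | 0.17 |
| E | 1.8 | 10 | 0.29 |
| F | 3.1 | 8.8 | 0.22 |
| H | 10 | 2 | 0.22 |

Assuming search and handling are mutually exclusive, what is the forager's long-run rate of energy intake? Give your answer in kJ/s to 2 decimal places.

R = (0.17×14 + 0.29×1.8 + 0.22×3.1 + 0.22×10) / (1 + 0.17×17 + 0.29×10 + 0.22×8.8 + 0.22×2) = 5.784/9.166 = 0.631 kJ/s.

0.63 kJ/s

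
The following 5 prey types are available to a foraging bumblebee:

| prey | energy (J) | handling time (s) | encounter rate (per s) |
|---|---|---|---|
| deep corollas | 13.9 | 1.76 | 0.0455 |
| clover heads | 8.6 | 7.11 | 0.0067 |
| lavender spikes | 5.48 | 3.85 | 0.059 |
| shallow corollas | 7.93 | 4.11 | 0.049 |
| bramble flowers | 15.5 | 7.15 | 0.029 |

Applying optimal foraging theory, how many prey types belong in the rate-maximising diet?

Profitabilities (E/h, J/s): deep corollas 7.9, bramble flowers 2.17, shallow corollas 1.93, lavender spikes 1.42, clover heads 1.21. Add prey in this order while the next type's profitability exceeds the intake rate on those already taken.
Rate on top 1: 0.5856. bramble flowers: 2.17 > 0.5856 → include.
Rate on top 2: 0.8404. shallow corollas: 1.93 > 0.8404 → include.
Rate on top 3: 0.9877. lavender spikes: 1.42 > 0.9877 → include.
Rate on top 4: 1.045. clover heads: 1.21 > 1.045 → include.
Optimal diet: deep corollas, bramble flowers, shallow corollas, lavender spikes, clover heads — 5 of 5 types.

5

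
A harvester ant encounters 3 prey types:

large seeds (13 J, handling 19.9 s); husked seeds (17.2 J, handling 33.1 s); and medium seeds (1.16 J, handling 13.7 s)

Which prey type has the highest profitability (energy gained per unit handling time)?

In descending order of E/h:
large seeds: 13/19.9 = 0.653 J/s
husked seeds: 17.2/33.1 = 0.52 J/s
medium seeds: 1.16/13.7 = 0.0847 J/s

large seeds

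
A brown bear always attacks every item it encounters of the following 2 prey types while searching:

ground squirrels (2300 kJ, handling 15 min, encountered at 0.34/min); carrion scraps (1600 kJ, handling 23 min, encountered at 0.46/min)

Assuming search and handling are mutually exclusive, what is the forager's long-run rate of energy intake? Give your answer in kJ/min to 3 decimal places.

91.007 kJ/min

Energy encountered per unit search time: 0.34×2300 + 0.46×1600 = 1518 kJ/min.
Handling time per unit search time: 0.34×15 + 0.46×23 = 15.68.
Rate = 1518/(1 + 15.68) = 91.01 kJ/min.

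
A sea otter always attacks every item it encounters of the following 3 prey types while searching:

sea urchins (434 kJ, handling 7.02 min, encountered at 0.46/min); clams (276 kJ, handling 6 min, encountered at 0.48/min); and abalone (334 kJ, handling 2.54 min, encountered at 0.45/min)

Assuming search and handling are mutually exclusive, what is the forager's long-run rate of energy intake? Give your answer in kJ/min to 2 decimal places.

R = Σλ_iE_i / (1 + Σλ_ih_i)
Numerator: 0.46×434 + 0.48×276 + 0.45×334 = 482.4
Denominator: 1 + 0.46×7.02 + 0.48×6 + 0.45×2.54 = 8.252
R = 482.4/8.252 = 58.46 kJ/min

58.46 kJ/min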